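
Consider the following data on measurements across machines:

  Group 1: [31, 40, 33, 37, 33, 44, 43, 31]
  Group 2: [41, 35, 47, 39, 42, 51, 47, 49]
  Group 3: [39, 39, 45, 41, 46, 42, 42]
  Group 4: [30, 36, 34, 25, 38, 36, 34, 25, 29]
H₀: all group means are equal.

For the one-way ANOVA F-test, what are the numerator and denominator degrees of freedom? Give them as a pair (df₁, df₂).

degrees of freedom = [3, 28]

k = 4 groups, N = 32 total
df = (k−1, N−k) = (4−1, 32−4) = (3, 28)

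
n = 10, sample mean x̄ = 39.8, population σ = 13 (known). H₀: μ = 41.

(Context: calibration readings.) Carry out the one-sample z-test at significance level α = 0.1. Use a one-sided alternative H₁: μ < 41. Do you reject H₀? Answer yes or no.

SE = σ/√n = 13/√10 = 4.1110
z = (x̄−μ₀)/SE = (39.8−41)/4.1110 = -0.2919
p-value (one-sided, H₁ less) = 0.38518
At α=0.1: p ≥ α → fail to reject H₀

reject H₀: no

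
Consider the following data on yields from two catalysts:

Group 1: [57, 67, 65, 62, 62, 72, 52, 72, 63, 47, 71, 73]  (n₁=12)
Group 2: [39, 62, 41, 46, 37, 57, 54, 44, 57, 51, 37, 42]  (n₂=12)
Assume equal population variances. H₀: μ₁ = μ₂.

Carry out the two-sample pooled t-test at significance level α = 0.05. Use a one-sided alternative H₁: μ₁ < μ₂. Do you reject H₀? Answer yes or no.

reject H₀: no

x̄₁=63.583, s₁=8.295, n₁=12
x̄₂=47.250, s₂=8.656, n₂=12
s_p² = [11·8.295² + 11·8.656²]/22 = 71.8712
SE = √(s_p²·(1/12+1/12)) = 3.4610
t = (63.583−47.250)/3.4610 = 4.7192
df = 22
p-value (one-sided, H₁ less) = 0.99995
At α=0.05: p ≥ α → fail to reject H₀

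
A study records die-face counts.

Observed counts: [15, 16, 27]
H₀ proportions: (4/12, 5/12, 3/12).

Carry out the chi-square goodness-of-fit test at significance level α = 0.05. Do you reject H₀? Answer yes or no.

n = 58; E_i = n·p_i = [19.33, 24.17, 14.50]
χ² = (15−19.33)²/19.33 + (16−24.17)²/24.17 + (27−14.50)²/14.50 = 14.5069
df = 2
p-value (upper-tail) = 0.00071
At α=0.05: p < α → reject H₀

reject H₀: yes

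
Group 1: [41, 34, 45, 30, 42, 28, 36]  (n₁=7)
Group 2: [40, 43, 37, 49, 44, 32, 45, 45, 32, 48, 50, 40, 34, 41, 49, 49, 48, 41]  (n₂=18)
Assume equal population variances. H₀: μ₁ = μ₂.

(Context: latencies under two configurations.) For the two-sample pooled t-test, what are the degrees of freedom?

df = n₁ + n₂ − 2 = 7 + 18 − 2 = 23

degrees of freedom = 23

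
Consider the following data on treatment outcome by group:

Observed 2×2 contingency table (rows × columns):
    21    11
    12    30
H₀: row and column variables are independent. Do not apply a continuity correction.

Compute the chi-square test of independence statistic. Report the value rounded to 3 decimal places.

test statistic = 10.092

Row totals [32, 42], col totals [33, 41], n=74
χ² = (21−14.27)²/14.27 + (11−17.73)²/17.73 + (12−18.73)²/18.73 + (30−23.27)²/23.27 = 10.0924
df = 1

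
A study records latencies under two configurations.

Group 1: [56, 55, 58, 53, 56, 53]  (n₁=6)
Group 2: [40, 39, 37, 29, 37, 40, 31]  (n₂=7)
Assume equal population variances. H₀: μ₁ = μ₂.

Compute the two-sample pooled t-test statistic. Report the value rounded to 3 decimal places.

test statistic = 9.736

x̄₁=55.167, s₁=1.941, n₁=6
x̄₂=36.143, s₂=4.413, n₂=7
s_p² = [5·1.941² + 6·4.413²]/11 = 12.3355
SE = √(s_p²·(1/6+1/7)) = 1.9540
t = (55.167−36.143)/1.9540 = 9.7358
df = 11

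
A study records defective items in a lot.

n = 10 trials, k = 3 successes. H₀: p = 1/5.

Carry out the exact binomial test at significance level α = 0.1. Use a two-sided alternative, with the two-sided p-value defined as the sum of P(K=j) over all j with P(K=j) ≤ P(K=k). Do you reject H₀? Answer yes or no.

reject H₀: no

Exact binomial: n=10, k=3, p₀=1/5=0.2000
P(X=j) = C(n,j)·p₀^j·(1−p₀)^(n−j); p = Σ P(X=j) over j with P(X=j) ≤ P(X=3)
p-value (two-sided) = 0.42957
At α=0.1: p ≥ α → fail to reject H₀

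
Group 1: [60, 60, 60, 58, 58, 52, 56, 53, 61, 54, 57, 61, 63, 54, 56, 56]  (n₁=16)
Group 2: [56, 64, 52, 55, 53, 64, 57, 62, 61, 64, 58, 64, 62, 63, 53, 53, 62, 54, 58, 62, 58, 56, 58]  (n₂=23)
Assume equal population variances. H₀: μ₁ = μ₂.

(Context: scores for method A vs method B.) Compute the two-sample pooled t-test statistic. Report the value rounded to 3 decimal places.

x̄₁=57.438, s₁=3.224, n₁=16
x̄₂=58.652, s₂=4.141, n₂=23
s_p² = [15·3.224² + 22·4.141²]/37 = 14.4096
SE = √(s_p²·(1/16+1/23)) = 1.2358
t = (57.438−58.652)/1.2358 = -0.9829
df = 37

test statistic = -0.983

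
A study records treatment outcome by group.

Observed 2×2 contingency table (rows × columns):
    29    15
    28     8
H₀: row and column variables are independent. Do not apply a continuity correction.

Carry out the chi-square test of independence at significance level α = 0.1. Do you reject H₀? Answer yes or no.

reject H₀: no

Row totals [44, 36], col totals [57, 23], n=80
χ² = (29−31.35)²/31.35 + (15−12.65)²/12.65 + (28−25.65)²/25.65 + (8−10.35)²/10.35 = 1.3616
df = 1
p-value (upper-tail) = 0.24326
At α=0.1: p ≥ α → fail to reject H₀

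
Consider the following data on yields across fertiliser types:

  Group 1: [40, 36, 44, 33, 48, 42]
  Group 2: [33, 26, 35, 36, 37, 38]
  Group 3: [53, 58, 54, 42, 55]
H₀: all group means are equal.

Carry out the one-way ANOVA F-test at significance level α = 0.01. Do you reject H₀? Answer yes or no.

reject H₀: yes

Group means [40.50, 34.17, 52.40], grand mean 41.765
SSB = Σnᵢ(x̄ᵢ−x̄)² = 921.525; SSW = ΣΣ(x−x̄ᵢ)² = 391.533
MSB = 921.525/2 = 460.7627; MSW = 391.533/14 = 27.9667
F = MSB/MSW = 16.4754
df = (2, 14)
p-value (upper-tail) = 0.00021
At α=0.01: p < α → reject H₀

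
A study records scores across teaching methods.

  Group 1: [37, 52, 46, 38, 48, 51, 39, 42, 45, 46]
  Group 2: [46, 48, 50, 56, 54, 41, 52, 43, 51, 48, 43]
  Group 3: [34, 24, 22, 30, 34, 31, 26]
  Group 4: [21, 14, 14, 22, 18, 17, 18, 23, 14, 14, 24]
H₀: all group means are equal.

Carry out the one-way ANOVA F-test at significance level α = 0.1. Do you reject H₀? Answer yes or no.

reject H₀: yes

Group means [44.40, 48.36, 28.71, 18.09], grand mean 35.282
SSB = Σnᵢ(x̄ᵢ−x̄)² = 6266.614; SSW = ΣΣ(x−x̄ᵢ)² = 769.283
MSB = 6266.614/3 = 2088.8714; MSW = 769.283/35 = 21.9795
F = MSB/MSW = 95.0372
df = (3, 35)
p-value (upper-tail) = 0.00000
At α=0.1: p < α → reject H₀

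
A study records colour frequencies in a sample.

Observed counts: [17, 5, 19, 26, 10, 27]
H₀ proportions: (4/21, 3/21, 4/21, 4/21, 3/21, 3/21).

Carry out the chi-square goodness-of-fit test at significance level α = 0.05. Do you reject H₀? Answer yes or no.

reject H₀: yes

n = 104; E_i = n·p_i = [19.81, 14.86, 19.81, 19.81, 14.86, 14.86]
χ² = (17−19.81)²/19.81 + (5−14.86)²/14.86 + (19−19.81)²/19.81 + (26−19.81)²/19.81 + (10−14.86)²/14.86 + (27−14.86)²/14.86 = 20.4183
df = 5
p-value (upper-tail) = 0.00104
At α=0.05: p < α → reject H₀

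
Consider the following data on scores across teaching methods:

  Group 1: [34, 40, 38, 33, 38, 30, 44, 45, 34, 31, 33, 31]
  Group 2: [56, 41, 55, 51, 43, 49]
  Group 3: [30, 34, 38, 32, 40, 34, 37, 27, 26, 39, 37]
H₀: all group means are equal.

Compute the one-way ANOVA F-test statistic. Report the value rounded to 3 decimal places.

Group means [35.92, 49.17, 34.00], grand mean 37.931
SSB = Σnᵢ(x̄ᵢ−x̄)² = 976.112; SSW = ΣΣ(x−x̄ᵢ)² = 697.750
MSB = 976.112/2 = 488.0560; MSW = 697.750/26 = 26.8365
F = MSB/MSW = 18.1863
df = (2, 26)

test statistic = 18.186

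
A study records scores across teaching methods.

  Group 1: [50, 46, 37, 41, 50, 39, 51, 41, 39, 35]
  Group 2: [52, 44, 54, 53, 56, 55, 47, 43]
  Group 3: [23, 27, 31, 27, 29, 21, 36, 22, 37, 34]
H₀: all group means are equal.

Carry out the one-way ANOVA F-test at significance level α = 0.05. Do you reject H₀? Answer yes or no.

reject H₀: yes

Group means [42.90, 50.50, 28.70], grand mean 40.000
SSB = Σnᵢ(x̄ᵢ−x̄)² = 2243.000; SSW = ΣΣ(x−x̄ᵢ)² = 791.000
MSB = 2243.000/2 = 1121.5000; MSW = 791.000/25 = 31.6400
F = MSB/MSW = 35.4456
df = (2, 25)
p-value (upper-tail) = 0.00000
At α=0.05: p < α → reject H₀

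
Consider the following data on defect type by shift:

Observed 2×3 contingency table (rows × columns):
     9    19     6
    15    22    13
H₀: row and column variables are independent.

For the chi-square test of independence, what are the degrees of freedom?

degrees of freedom = 2

df = (r−1)(c−1) = (2−1)·(3−1) = 2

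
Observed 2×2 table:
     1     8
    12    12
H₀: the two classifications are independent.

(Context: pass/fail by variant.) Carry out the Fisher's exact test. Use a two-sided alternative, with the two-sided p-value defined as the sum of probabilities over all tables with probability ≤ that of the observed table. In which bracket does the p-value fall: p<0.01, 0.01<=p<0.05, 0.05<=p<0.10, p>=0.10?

p-value bracket: 0.05<=p<0.10

Margins: r₁=9, r₂=24, c₁=13, c₂=20, n=33
p_obs = C(9,1)·C(24,12)/C(33,13); sum pmf over tables with pmf ≤ p_obs
p-value (two-sided) = 0.05596
→ bracket: 0.05<=p<0.10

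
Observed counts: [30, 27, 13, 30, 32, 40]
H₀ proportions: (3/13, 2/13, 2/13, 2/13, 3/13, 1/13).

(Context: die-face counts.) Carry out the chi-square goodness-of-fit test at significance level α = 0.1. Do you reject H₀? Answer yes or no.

n = 172; E_i = n·p_i = [39.69, 26.46, 26.46, 26.46, 39.69, 13.23]
χ² = (30−39.69)²/39.69 + (27−26.46)²/26.46 + (13−26.46)²/26.46 + (30−26.46)²/26.46 + (32−39.69)²/39.69 + (40−13.23)²/13.23 = 65.3508
df = 5
p-value (upper-tail) = 0.00000
At α=0.1: p < α → reject H₀

reject H₀: yes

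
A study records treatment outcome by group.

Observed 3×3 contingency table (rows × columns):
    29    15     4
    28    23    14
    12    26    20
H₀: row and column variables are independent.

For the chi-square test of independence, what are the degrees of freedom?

df = (r−1)(c−1) = (3−1)·(3−1) = 4

degrees of freedom = 4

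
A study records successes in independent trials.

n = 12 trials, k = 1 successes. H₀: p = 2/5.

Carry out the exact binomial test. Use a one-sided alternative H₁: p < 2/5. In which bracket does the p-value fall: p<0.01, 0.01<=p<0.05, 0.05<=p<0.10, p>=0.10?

p-value bracket: 0.01<=p<0.05

Exact binomial: n=12, k=1, p₀=2/5=0.4000
P(X≤1) from Σ C(n,i)·p₀^i·(1−p₀)^(n−i)
p-value (one-sided, H₁ less) = 0.01959
→ bracket: 0.01<=p<0.05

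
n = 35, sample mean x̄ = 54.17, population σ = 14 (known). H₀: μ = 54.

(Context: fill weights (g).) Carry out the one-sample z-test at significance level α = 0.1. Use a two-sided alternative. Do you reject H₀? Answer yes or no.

SE = σ/√n = 14/√35 = 2.3664
z = (x̄−μ₀)/SE = (54.17−54)/2.3664 = 0.0718
p-value (two-sided) = 0.94273
At α=0.1: p ≥ α → fail to reject H₀

reject H₀: no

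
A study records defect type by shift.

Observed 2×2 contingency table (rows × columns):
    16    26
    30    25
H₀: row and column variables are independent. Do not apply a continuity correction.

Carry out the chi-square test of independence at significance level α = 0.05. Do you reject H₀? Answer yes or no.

Row totals [42, 55], col totals [46, 51], n=97
χ² = (16−19.92)²/19.92 + (26−22.08)²/22.08 + (30−26.08)²/26.08 + (25−28.92)²/28.92 = 2.5846
df = 1
p-value (upper-tail) = 0.10791
At α=0.05: p ≥ α → fail to reject H₀

reject H₀: no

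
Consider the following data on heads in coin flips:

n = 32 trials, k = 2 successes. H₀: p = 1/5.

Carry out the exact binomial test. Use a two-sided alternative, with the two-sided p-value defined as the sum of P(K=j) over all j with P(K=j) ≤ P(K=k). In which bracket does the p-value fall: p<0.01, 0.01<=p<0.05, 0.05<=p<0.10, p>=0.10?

p-value bracket: 0.05<=p<0.10

Exact binomial: n=32, k=2, p₀=1/5=0.2000
P(X=j) = C(n,j)·p₀^j·(1−p₀)^(n−j); p = Σ P(X=j) over j with P(X=j) ≤ P(X=2)
p-value (two-sided) = 0.07278
→ bracket: 0.05<=p<0.10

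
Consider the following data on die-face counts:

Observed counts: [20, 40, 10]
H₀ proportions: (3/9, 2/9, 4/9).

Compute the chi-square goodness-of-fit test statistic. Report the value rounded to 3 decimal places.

test statistic = 53.214

n = 70; E_i = n·p_i = [23.33, 15.56, 31.11]
χ² = (20−23.33)²/23.33 + (40−15.56)²/15.56 + (10−31.11)²/31.11 = 53.2143
df = 2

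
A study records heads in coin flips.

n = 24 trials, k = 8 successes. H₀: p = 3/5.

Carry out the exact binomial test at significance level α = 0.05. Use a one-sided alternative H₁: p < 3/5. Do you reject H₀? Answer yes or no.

reject H₀: yes

Exact binomial: n=24, k=8, p₀=3/5=0.6000
P(X≤8) from Σ C(n,i)·p₀^i·(1−p₀)^(n−i)
p-value (one-sided, H₁ less) = 0.00751
At α=0.05: p < α → reject H₀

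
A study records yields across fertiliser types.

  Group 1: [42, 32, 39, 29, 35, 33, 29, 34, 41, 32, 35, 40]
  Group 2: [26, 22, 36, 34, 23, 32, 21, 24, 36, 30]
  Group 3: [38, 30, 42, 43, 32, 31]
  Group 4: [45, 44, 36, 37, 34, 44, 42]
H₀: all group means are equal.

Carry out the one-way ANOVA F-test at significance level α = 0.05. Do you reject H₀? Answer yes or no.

reject H₀: yes

Group means [35.08, 28.40, 36.00, 40.29], grand mean 34.371
SSB = Σnᵢ(x̄ᵢ−x̄)² = 623.426; SSW = ΣΣ(x−x̄ᵢ)² = 820.745
MSB = 623.426/3 = 207.8087; MSW = 820.745/31 = 26.4757
F = MSB/MSW = 7.8491
df = (3, 31)
p-value (upper-tail) = 0.00049
At α=0.05: p < α → reject H₀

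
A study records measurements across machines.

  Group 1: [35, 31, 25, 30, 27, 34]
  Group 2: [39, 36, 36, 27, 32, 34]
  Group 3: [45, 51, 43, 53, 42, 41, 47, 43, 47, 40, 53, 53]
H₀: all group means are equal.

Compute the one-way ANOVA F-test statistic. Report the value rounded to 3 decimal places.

test statistic = 31.206

Group means [30.33, 34.00, 46.50], grand mean 39.333
SSB = Σnᵢ(x̄ᵢ−x̄)² = 1273.000; SSW = ΣΣ(x−x̄ᵢ)² = 428.333
MSB = 1273.000/2 = 636.5000; MSW = 428.333/21 = 20.3968
F = MSB/MSW = 31.2058
df = (2, 21)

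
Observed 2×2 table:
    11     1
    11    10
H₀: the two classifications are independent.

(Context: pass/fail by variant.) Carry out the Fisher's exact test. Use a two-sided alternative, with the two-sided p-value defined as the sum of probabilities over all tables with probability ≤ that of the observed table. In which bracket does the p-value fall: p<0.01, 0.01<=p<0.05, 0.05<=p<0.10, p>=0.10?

p-value bracket: 0.01<=p<0.05

Margins: r₁=12, r₂=21, c₁=22, c₂=11, n=33
p_obs = C(12,11)·C(21,11)/C(33,22); sum pmf over tables with pmf ≤ p_obs
p-value (two-sided) = 0.02734
→ bracket: 0.01<=p<0.05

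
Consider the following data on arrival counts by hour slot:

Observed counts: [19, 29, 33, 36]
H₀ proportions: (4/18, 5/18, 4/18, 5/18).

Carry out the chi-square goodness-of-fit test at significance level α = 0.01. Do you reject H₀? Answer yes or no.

reject H₀: no

n = 117; E_i = n·p_i = [26.00, 32.50, 26.00, 32.50]
χ² = (19−26.00)²/26.00 + (29−32.50)²/32.50 + (33−26.00)²/26.00 + (36−32.50)²/32.50 = 4.5231
df = 3
p-value (upper-tail) = 0.21024
At α=0.01: p ≥ α → fail to reject H₀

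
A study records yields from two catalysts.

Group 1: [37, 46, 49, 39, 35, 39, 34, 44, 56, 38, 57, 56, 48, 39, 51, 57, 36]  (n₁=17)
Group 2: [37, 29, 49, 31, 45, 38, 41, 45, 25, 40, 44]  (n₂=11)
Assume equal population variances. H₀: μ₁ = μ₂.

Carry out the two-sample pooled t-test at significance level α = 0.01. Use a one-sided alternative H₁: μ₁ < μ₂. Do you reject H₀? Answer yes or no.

x̄₁=44.765, s₁=8.348, n₁=17
x̄₂=38.545, s₂=7.515, n₂=11
s_p² = [16·8.348² + 10·7.515²]/26 = 64.6072
SE = √(s_p²·(1/17+1/11)) = 3.1103
t = (44.765−38.545)/3.1103 = 1.9996
df = 26
p-value (one-sided, H₁ less) = 0.97195
At α=0.01: p ≥ α → fail to reject H₀

reject H₀: no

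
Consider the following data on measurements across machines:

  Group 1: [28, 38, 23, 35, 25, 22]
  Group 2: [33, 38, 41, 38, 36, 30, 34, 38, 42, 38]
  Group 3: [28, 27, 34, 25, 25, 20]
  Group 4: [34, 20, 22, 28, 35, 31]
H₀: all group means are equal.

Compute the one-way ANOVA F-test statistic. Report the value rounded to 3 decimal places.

Group means [28.50, 36.80, 26.50, 28.33], grand mean 31.000
SSB = Σnᵢ(x̄ᵢ−x̄)² = 538.067; SSW = ΣΣ(x−x̄ᵢ)² = 635.933
MSB = 538.067/3 = 179.3556; MSW = 635.933/24 = 26.4972
F = MSB/MSW = 6.7688
df = (3, 24)

test statistic = 6.769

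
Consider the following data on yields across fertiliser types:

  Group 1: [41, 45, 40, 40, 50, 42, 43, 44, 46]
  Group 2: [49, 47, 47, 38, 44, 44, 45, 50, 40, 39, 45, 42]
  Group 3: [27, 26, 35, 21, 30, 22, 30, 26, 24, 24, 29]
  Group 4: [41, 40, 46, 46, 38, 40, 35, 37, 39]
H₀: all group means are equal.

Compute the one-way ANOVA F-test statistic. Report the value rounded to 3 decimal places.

Group means [43.44, 44.17, 26.73, 40.22], grand mean 38.463
SSB = Σnᵢ(x̄ᵢ−x̄)² = 2156.569; SSW = ΣΣ(x−x̄ᵢ)² = 523.626
MSB = 2156.569/3 = 718.8563; MSW = 523.626/37 = 14.1521
F = MSB/MSW = 50.7952
df = (3, 37)

test statistic = 50.795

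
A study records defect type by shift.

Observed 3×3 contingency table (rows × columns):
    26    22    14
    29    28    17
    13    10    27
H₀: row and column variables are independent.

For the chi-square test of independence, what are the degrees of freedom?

degrees of freedom = 4

df = (r−1)(c−1) = (3−1)·(3−1) = 4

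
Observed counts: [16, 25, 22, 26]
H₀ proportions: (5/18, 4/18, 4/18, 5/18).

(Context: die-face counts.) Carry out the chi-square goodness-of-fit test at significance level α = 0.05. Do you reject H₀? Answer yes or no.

reject H₀: no

n = 89; E_i = n·p_i = [24.72, 19.78, 19.78, 24.72]
χ² = (16−24.72)²/24.72 + (25−19.78)²/19.78 + (22−19.78)²/19.78 + (26−24.72)²/24.72 = 4.7719
df = 3
p-value (upper-tail) = 0.18928
At α=0.05: p ≥ α → fail to reject H₀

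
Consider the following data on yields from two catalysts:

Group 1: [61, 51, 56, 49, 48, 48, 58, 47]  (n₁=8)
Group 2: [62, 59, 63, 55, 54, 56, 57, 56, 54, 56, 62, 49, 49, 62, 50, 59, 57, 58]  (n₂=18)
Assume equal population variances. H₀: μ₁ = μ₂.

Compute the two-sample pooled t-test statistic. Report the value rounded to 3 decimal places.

x̄₁=52.250, s₁=5.339, n₁=8
x̄₂=56.556, s₂=4.328, n₂=18
s_p² = [7·5.339² + 17·4.328²]/24 = 21.5810
SE = √(s_p²·(1/8+1/18)) = 1.9740
t = (52.250−56.556)/1.9740 = -2.1812
df = 24

test statistic = -2.181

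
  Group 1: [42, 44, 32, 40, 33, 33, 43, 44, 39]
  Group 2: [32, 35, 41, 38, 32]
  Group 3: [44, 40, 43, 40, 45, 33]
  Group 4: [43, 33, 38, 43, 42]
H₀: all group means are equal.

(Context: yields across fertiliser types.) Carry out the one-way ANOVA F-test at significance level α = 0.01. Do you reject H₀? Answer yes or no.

reject H₀: no

Group means [38.89, 35.60, 40.83, 39.80], grand mean 38.880
SSB = Σnᵢ(x̄ᵢ−x̄)² = 80.918; SSW = ΣΣ(x−x̄ᵢ)² = 427.722
MSB = 80.918/3 = 26.9726; MSW = 427.722/21 = 20.3677
F = MSB/MSW = 1.3243
df = (3, 21)
p-value (upper-tail) = 0.29305
At α=0.01: p ≥ α → fail to reject H₀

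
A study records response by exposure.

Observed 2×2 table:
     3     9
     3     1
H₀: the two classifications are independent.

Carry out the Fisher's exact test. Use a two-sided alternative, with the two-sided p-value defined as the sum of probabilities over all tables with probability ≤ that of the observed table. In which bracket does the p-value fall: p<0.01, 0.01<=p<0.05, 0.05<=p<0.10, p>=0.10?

Margins: r₁=12, r₂=4, c₁=6, c₂=10, n=16
p_obs = C(12,3)·C(4,3)/C(16,6); sum pmf over tables with pmf ≤ p_obs
p-value (two-sided) = 0.11813
→ bracket: p>=0.10

p-value bracket: p>=0.10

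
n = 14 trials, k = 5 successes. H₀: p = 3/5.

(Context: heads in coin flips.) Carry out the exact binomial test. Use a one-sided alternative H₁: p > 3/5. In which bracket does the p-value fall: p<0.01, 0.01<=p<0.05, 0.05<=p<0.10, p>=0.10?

p-value bracket: p>=0.10

Exact binomial: n=14, k=5, p₀=3/5=0.6000
P(X≥5) from Σ C(n,i)·p₀^i·(1−p₀)^(n−i)
p-value (one-sided, H₁ greater) = 0.98249
→ bracket: p>=0.10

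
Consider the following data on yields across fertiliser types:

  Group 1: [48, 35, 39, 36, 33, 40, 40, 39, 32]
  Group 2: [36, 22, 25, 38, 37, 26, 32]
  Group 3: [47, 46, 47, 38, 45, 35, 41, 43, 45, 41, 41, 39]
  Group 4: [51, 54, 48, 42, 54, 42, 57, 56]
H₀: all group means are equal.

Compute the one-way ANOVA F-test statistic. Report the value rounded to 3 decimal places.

test statistic = 19.472

Group means [38.00, 30.86, 42.33, 50.50], grand mean 40.833
SSB = Σnᵢ(x̄ᵢ−x̄)² = 1543.476; SSW = ΣΣ(x−x̄ᵢ)² = 845.524
MSB = 1543.476/3 = 514.4921; MSW = 845.524/32 = 26.4226
F = MSB/MSW = 19.4717
df = (3, 32)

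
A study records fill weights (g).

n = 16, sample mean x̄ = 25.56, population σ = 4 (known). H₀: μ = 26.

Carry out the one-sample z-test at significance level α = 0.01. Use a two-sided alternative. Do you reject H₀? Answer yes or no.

reject H₀: no

SE = σ/√n = 4/√16 = 1.0000
z = (x̄−μ₀)/SE = (25.56−26)/1.0000 = -0.4400
p-value (two-sided) = 0.65994
At α=0.01: p ≥ α → fail to reject H₀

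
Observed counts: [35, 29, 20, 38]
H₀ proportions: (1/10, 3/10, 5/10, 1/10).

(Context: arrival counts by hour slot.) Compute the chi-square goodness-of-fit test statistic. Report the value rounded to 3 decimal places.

n = 122; E_i = n·p_i = [12.20, 36.60, 61.00, 12.20]
χ² = (35−12.20)²/12.20 + (29−36.60)²/36.60 + (20−61.00)²/61.00 + (38−12.20)²/12.20 = 126.3060
df = 3

test statistic = 126.306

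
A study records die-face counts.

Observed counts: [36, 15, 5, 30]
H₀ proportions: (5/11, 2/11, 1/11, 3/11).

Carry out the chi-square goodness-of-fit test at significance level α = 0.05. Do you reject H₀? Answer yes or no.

n = 86; E_i = n·p_i = [39.09, 15.64, 7.82, 23.45]
χ² = (36−39.09)²/39.09 + (15−15.64)²/15.64 + (5−7.82)²/7.82 + (30−23.45)²/23.45 = 3.1128
df = 3
p-value (upper-tail) = 0.37456
At α=0.05: p ≥ α → fail to reject H₀

reject H₀: no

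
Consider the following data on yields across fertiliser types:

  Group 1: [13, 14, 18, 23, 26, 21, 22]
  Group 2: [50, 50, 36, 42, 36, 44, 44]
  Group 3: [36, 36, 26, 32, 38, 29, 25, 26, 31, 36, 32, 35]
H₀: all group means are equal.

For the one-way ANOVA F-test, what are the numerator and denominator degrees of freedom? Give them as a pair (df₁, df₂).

k = 3 groups, N = 26 total
df = (k−1, N−k) = (3−1, 26−3) = (2, 23)

degrees of freedom = [2, 23]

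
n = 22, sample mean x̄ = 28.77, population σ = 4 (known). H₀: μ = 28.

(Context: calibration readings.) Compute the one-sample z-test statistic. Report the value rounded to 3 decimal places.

SE = σ/√n = 4/√22 = 0.8528
z = (x̄−μ₀)/SE = (28.77−28)/0.8528 = 0.9029

test statistic = 0.903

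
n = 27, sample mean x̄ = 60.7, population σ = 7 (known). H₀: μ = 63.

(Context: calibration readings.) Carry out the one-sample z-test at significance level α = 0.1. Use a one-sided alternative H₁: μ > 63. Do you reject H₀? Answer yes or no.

reject H₀: no

SE = σ/√n = 7/√27 = 1.3472
z = (x̄−μ₀)/SE = (60.7−63)/1.3472 = -1.7073
p-value (one-sided, H₁ greater) = 0.95612
At α=0.1: p ≥ α → fail to reject H₀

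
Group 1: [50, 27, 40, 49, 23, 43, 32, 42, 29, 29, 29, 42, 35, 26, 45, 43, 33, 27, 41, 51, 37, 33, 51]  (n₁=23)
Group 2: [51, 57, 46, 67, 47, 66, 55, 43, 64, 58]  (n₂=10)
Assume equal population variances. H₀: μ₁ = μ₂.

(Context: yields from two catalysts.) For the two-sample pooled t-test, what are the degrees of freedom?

degrees of freedom = 31

df = n₁ + n₂ − 2 = 23 + 10 − 2 = 31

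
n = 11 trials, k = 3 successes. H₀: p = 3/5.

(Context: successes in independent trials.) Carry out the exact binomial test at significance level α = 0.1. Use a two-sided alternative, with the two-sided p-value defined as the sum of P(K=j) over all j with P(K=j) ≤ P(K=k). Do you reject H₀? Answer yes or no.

reject H₀: yes

Exact binomial: n=11, k=3, p₀=3/5=0.6000
P(X=j) = C(n,j)·p₀^j·(1−p₀)^(n−j); p = Σ P(X=j) over j with P(X=j) ≤ P(X=3)
p-value (two-sided) = 0.03291
At α=0.1: p < α → reject H₀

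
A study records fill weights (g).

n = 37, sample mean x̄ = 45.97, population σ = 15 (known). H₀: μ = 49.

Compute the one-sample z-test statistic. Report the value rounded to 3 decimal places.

test statistic = -1.229

SE = σ/√n = 15/√37 = 2.4660
z = (x̄−μ₀)/SE = (45.97−49)/2.4660 = -1.2287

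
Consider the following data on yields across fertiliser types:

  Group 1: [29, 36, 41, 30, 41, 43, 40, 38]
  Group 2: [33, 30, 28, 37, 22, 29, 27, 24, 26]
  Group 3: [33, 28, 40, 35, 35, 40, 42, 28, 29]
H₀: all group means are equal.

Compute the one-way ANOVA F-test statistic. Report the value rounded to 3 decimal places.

Group means [37.25, 28.44, 34.44], grand mean 33.231
SSB = Σnᵢ(x̄ᵢ−x̄)² = 348.671; SSW = ΣΣ(x−x̄ᵢ)² = 591.944
MSB = 348.671/2 = 174.3355; MSW = 591.944/23 = 25.7367
F = MSB/MSW = 6.7738
df = (2, 23)

test statistic = 6.774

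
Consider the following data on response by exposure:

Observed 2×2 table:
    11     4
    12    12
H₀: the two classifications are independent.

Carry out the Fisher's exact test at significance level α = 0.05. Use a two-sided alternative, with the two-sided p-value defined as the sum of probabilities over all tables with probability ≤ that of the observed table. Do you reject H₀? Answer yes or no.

reject H₀: no

Margins: r₁=15, r₂=24, c₁=23, c₂=16, n=39
p_obs = C(15,11)·C(24,12)/C(39,23); sum pmf over tables with pmf ≤ p_obs
p-value (two-sided) = 0.19232
At α=0.05: p ≥ α → fail to reject H₀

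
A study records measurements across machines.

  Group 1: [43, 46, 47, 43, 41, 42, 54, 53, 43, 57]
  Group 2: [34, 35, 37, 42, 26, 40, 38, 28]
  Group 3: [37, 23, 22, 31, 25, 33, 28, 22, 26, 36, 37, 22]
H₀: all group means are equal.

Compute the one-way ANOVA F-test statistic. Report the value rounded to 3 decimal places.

Group means [46.90, 35.00, 28.50], grand mean 36.367
SSB = Σnᵢ(x̄ᵢ−x̄)² = 1867.067; SSW = ΣΣ(x−x̄ᵢ)² = 915.900
MSB = 1867.067/2 = 933.5333; MSW = 915.900/27 = 33.9222
F = MSB/MSW = 27.5198
df = (2, 27)

test statistic = 27.520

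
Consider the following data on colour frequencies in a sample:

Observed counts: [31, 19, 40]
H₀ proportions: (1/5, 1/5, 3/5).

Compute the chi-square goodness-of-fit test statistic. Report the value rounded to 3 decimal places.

n = 90; E_i = n·p_i = [18.00, 18.00, 54.00]
χ² = (31−18.00)²/18.00 + (19−18.00)²/18.00 + (40−54.00)²/54.00 = 13.0741
df = 2

test statistic = 13.074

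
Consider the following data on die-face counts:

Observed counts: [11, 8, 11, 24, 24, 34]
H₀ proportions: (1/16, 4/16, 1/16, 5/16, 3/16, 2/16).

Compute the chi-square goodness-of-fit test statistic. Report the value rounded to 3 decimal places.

n = 112; E_i = n·p_i = [7.00, 28.00, 7.00, 35.00, 21.00, 14.00]
χ² = (11−7.00)²/7.00 + (8−28.00)²/28.00 + (11−7.00)²/7.00 + (24−35.00)²/35.00 + (24−21.00)²/21.00 + (34−14.00)²/14.00 = 51.3143
df = 5

test statistic = 51.314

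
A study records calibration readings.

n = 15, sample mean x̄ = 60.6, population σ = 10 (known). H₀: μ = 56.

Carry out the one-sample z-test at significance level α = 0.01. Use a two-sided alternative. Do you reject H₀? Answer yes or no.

reject H₀: no

SE = σ/√n = 10/√15 = 2.5820
z = (x̄−μ₀)/SE = (60.6−56)/2.5820 = 1.7816
p-value (two-sided) = 0.07482
At α=0.01: p ≥ α → fail to reject H₀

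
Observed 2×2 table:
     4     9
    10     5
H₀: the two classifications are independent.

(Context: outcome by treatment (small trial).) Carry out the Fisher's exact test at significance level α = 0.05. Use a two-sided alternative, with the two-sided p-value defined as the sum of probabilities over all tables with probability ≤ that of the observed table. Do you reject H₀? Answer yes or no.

Margins: r₁=13, r₂=15, c₁=14, c₂=14, n=28
p_obs = C(13,4)·C(15,10)/C(28,14); sum pmf over tables with pmf ≤ p_obs
p-value (two-sided) = 0.12835
At α=0.05: p ≥ α → fail to reject H₀

reject H₀: no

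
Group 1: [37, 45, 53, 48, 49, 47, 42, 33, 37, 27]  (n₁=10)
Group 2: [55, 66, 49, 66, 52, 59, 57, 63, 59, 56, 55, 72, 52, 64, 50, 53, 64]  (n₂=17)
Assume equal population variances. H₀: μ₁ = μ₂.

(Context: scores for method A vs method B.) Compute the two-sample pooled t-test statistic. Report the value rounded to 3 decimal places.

test statistic = -5.801

x̄₁=41.800, s₁=8.135, n₁=10
x̄₂=58.353, s₂=6.547, n₂=17
s_p² = [9·8.135² + 16·6.547²]/25 = 51.2593
SE = √(s_p²·(1/10+1/17)) = 2.8533
t = (41.800−58.353)/2.8533 = -5.8014
df = 25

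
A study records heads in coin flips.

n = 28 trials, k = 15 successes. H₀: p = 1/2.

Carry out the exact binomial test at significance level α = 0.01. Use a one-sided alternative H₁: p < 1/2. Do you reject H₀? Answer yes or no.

reject H₀: no

Exact binomial: n=28, k=15, p₀=1/2=0.5000
P(X≤15) from Σ C(n,i)·p₀^i·(1−p₀)^(n−i)
p-value (one-sided, H₁ less) = 0.71421
At α=0.01: p ≥ α → fail to reject H₀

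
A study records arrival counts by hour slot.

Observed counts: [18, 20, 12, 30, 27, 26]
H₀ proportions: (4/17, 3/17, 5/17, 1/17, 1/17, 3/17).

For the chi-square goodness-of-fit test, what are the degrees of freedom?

degrees of freedom = 5

df = k − 1 = 6 − 1 = 5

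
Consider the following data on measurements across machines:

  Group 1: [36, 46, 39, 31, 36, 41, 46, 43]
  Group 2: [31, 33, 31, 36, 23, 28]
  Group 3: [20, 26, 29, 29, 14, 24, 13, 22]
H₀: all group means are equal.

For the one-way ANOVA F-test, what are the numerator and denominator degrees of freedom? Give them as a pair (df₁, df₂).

degrees of freedom = [2, 19]

k = 3 groups, N = 22 total
df = (k−1, N−k) = (3−1, 22−3) = (2, 19)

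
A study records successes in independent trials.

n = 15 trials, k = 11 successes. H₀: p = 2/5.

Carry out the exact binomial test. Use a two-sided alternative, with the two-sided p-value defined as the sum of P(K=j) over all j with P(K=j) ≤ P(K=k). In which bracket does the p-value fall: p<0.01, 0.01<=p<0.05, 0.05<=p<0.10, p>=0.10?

Exact binomial: n=15, k=11, p₀=2/5=0.4000
P(X=j) = C(n,j)·p₀^j·(1−p₀)^(n−j); p = Σ P(X=j) over j with P(X=j) ≤ P(X=11)
p-value (two-sided) = 0.01452
→ bracket: 0.01<=p<0.05

p-value bracket: 0.01<=p<0.05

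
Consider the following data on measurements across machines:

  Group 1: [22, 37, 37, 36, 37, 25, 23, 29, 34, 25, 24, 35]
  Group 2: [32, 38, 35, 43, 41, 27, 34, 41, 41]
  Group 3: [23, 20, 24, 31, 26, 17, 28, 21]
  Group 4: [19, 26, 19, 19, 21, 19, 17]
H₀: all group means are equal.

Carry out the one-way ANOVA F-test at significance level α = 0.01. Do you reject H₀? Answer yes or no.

reject H₀: yes

Group means [30.33, 36.89, 23.75, 20.00], grand mean 28.500
SSB = Σnᵢ(x̄ᵢ−x̄)² = 1359.944; SSW = ΣΣ(x−x̄ᵢ)² = 839.056
MSB = 1359.944/3 = 453.3148; MSW = 839.056/32 = 26.2205
F = MSB/MSW = 17.2886
df = (3, 32)
p-value (upper-tail) = 0.00000
At α=0.01: p < α → reject H₀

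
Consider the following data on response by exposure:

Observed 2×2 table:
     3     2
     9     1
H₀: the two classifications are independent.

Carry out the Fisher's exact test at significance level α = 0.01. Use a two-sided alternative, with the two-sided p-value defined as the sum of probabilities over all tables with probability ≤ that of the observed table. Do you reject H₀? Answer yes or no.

reject H₀: no

Margins: r₁=5, r₂=10, c₁=12, c₂=3, n=15
p_obs = C(5,3)·C(10,9)/C(15,12); sum pmf over tables with pmf ≤ p_obs
p-value (two-sided) = 0.24176
At α=0.01: p ≥ α → fail to reject H₀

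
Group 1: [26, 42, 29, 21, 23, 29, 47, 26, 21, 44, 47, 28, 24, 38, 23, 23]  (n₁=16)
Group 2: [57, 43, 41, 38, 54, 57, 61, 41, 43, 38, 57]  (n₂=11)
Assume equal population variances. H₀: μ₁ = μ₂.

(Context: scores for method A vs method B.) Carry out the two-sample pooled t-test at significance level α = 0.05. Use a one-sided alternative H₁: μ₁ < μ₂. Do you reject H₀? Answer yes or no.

reject H₀: yes

x̄₁=30.688, s₁=9.513, n₁=16
x̄₂=48.182, s₂=8.920, n₂=11
s_p² = [15·9.513² + 10·8.920²]/25 = 86.1230
SE = √(s_p²·(1/16+1/11)) = 3.6348
t = (30.688−48.182)/3.6348 = -4.8130
df = 25
p-value (one-sided, H₁ less) = 0.00003
At α=0.05: p < α → reject H₀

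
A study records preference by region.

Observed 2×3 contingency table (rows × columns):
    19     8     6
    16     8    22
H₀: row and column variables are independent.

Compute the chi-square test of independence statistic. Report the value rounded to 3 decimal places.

test statistic = 7.463

Row totals [33, 46], col totals [35, 16, 28], n=79
χ² = (19−14.62)²/14.62 + (8−6.68)²/6.68 + (6−11.70)²/11.70 + (16−20.38)²/20.38 + (8−9.32)²/9.32 + (22−16.30)²/16.30 = 7.4628
df = 2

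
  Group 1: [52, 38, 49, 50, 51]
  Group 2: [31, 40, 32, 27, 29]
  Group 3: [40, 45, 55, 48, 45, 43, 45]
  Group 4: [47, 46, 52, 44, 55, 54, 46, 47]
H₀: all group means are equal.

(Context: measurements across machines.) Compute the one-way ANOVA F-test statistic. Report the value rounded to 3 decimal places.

Group means [48.00, 31.80, 45.86, 48.88], grand mean 44.440
SSB = Σnᵢ(x̄ᵢ−x̄)² = 1033.628; SSW = ΣΣ(x−x̄ᵢ)² = 482.532
MSB = 1033.628/3 = 344.5426; MSW = 482.532/21 = 22.9777
F = MSB/MSW = 14.9946
df = (3, 21)

test statistic = 14.995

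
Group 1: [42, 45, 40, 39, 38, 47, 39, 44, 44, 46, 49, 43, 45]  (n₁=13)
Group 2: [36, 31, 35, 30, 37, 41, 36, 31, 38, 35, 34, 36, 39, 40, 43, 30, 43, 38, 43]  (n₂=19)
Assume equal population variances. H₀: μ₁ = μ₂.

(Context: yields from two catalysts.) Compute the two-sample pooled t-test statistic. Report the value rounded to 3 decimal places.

test statistic = 4.607

x̄₁=43.154, s₁=3.387, n₁=13
x̄₂=36.632, s₂=4.258, n₂=19
s_p² = [12·3.387² + 18·4.258²]/30 = 15.4704
SE = √(s_p²·(1/13+1/19)) = 1.4157
t = (43.154−36.632)/1.4157 = 4.6070
df = 30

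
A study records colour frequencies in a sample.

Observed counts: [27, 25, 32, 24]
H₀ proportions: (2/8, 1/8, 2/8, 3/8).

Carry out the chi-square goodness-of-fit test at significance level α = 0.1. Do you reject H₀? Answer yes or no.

reject H₀: yes

n = 108; E_i = n·p_i = [27.00, 13.50, 27.00, 40.50]
χ² = (27−27.00)²/27.00 + (25−13.50)²/13.50 + (32−27.00)²/27.00 + (24−40.50)²/40.50 = 17.4444
df = 3
p-value (upper-tail) = 0.00057
At α=0.1: p < α → reject H₀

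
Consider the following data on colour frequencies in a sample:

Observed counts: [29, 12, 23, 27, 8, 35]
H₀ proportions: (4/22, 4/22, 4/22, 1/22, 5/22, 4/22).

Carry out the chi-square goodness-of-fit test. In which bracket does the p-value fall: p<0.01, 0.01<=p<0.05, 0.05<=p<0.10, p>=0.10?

n = 134; E_i = n·p_i = [24.36, 24.36, 24.36, 6.09, 30.45, 24.36]
χ² = (29−24.36)²/24.36 + (12−24.36)²/24.36 + (23−24.36)²/24.36 + (27−6.09)²/6.09 + (8−30.45)²/30.45 + (35−24.36)²/24.36 = 100.2097
df = 5
p-value (upper-tail) = 0.00000
→ bracket: p<0.01

p-value bracket: p<0.01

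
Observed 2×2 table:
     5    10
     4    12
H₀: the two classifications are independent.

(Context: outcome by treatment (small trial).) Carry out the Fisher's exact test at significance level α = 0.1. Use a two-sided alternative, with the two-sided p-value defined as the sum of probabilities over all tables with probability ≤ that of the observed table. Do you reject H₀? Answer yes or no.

reject H₀: no

Margins: r₁=15, r₂=16, c₁=9, c₂=22, n=31
p_obs = C(15,5)·C(16,4)/C(31,9); sum pmf over tables with pmf ≤ p_obs
p-value (two-sided) = 0.70425
At α=0.1: p ≥ α → fail to reject H₀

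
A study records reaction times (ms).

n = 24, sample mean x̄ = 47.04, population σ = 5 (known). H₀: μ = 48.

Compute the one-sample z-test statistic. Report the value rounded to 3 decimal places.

test statistic = -0.941

SE = σ/√n = 5/√24 = 1.0206
z = (x̄−μ₀)/SE = (47.04−48)/1.0206 = -0.9406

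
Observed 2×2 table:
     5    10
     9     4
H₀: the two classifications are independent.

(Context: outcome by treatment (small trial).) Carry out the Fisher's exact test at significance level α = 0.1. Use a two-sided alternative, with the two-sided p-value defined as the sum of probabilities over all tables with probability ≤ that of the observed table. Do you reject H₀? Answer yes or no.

reject H₀: no

Margins: r₁=15, r₂=13, c₁=14, c₂=14, n=28
p_obs = C(15,5)·C(13,9)/C(28,14); sum pmf over tables with pmf ≤ p_obs
p-value (two-sided) = 0.12835
At α=0.1: p ≥ α → fail to reject H₀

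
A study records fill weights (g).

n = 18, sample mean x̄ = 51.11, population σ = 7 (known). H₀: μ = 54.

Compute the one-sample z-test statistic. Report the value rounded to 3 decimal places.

test statistic = -1.752

SE = σ/√n = 7/√18 = 1.6499
z = (x̄−μ₀)/SE = (51.11−54)/1.6499 = -1.7516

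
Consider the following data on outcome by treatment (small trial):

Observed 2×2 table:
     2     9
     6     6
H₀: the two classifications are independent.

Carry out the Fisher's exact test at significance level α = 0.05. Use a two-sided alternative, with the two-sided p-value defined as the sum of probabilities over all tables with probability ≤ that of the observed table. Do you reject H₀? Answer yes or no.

reject H₀: no

Margins: r₁=11, r₂=12, c₁=8, c₂=15, n=23
p_obs = C(11,2)·C(12,6)/C(23,8); sum pmf over tables with pmf ≤ p_obs
p-value (two-sided) = 0.19303
At α=0.05: p ≥ α → fail to reject H₀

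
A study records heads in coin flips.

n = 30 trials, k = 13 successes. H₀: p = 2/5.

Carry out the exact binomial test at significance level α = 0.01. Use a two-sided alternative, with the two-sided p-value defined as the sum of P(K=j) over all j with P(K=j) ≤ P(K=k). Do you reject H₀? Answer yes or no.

Exact binomial: n=30, k=13, p₀=2/5=0.4000
P(X=j) = C(n,j)·p₀^j·(1−p₀)^(n−j); p = Σ P(X=j) over j with P(X=j) ≤ P(X=13)
p-value (two-sided) = 0.71301
At α=0.01: p ≥ α → fail to reject H₀

reject H₀: no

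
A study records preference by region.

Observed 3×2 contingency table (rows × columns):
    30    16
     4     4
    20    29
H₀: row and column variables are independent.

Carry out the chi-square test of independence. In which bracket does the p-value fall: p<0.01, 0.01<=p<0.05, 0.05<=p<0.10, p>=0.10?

Row totals [46, 8, 49], col totals [54, 49], n=103
χ² = (30−24.12)²/24.12 + (16−21.88)²/21.88 + (4−4.19)²/4.19 + (4−3.81)²/3.81 + (20−25.69)²/25.69 + (29−23.31)²/23.31 = 5.6846
df = 2
p-value (upper-tail) = 0.05829
→ bracket: 0.05<=p<0.10

p-value bracket: 0.05<=p<0.10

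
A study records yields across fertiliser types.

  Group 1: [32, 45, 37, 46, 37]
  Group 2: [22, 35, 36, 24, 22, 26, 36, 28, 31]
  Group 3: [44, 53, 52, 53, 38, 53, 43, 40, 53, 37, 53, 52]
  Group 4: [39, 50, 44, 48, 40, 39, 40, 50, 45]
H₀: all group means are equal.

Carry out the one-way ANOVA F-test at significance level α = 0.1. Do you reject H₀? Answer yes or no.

reject H₀: yes

Group means [39.40, 28.89, 47.58, 43.89], grand mean 40.657
SSB = Σnᵢ(x̄ᵢ−x̄)² = 1923.991; SSW = ΣΣ(x−x̄ᵢ)² = 1063.894
MSB = 1923.991/3 = 641.3304; MSW = 1063.894/31 = 34.3192
F = MSB/MSW = 18.6872
df = (3, 31)
p-value (upper-tail) = 0.00000
At α=0.1: p < α → reject H₀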